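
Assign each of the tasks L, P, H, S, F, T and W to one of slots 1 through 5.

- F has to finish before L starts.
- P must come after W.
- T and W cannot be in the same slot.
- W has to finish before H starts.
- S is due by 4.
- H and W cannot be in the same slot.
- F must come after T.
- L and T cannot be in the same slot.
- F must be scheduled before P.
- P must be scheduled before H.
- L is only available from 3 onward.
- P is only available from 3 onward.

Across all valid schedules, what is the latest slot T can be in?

Downstream work caps T at 2.
T at 2 is achievable: S in 1, H in 5, L in 4, F in 3, P in 4, W in 1, T in 2.

2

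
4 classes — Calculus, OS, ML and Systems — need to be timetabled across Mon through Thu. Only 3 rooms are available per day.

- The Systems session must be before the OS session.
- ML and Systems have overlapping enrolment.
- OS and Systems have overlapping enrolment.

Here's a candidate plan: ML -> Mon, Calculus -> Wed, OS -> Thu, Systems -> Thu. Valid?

The Systems session must be before the OS session — violated.
Only 3 rooms are available per day — holds.
OS and Systems have overlapping enrolment — violated.
ML and Systems have overlapping enrolment — holds.

No. OS and Systems have overlapping enrolment is not satisfied.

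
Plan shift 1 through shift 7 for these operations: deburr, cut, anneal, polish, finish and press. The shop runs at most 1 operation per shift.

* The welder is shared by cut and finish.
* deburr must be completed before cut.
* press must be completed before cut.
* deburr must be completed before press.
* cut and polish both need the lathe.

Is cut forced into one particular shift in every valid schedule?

No

cut can be shift 3 (e.g. polish=shift 5; press=shift 2; deburr=shift 1; cut=shift 3; finish=shift 6; anneal=shift 4) or shift 4 (e.g. polish in shift 5; press in shift 2; deburr in shift 1; anneal in shift 3; finish in shift 6; cut in shift 4).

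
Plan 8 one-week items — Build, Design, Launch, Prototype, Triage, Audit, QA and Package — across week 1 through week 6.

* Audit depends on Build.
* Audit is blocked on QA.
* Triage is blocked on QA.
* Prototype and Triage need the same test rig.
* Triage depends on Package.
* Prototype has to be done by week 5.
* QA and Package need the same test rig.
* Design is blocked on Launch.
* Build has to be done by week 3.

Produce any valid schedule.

Build=week 1, Package=week 2, Design=week 2, QA=week 1, Triage=week 3, Audit=week 2, Prototype=week 1, Launch=week 1

Checking: QA(week 1) before Audit(week 2); QA(week 1) before Triage(week 3); Build(week 1) before Audit(week 2); Launch(week 1) before Design(week 2); Package(week 2) before Triage(week 3); QA(week 1) != Package(week 2); Prototype(week 1) != Triage(week 3); Prototype=week 1 in [week 1,week 5]; Build=week 1 in [week 1,week 3].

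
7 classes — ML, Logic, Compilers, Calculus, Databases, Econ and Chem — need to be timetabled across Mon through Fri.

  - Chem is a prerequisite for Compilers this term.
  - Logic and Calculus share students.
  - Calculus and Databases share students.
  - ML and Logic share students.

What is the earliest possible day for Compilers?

Precedence pushes Compilers to at least Tue.
Compilers at Tue is achievable: Logic in Tue, Compilers in Tue, Econ in Mon, ML in Mon, Databases in Tue, Calculus in Mon, Chem in Mon.

Tue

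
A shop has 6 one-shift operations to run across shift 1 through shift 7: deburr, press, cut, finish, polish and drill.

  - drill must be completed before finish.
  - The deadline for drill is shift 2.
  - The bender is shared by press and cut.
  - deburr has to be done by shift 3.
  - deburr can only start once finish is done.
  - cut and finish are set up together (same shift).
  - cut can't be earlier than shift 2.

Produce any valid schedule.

press in shift 1; drill in shift 1; finish in shift 2; polish in shift 1; deburr in shift 3; cut in shift 2

Checking: drill(shift 1) before finish(shift 2); finish(shift 2) before deburr(shift 3); press(shift 1) != cut(shift 2); cut = finish = shift 2; drill=shift 1 in [shift 1,shift 2]; deburr=shift 3 in [shift 1,shift 3]; cut=shift 2 in [shift 2,shift 7].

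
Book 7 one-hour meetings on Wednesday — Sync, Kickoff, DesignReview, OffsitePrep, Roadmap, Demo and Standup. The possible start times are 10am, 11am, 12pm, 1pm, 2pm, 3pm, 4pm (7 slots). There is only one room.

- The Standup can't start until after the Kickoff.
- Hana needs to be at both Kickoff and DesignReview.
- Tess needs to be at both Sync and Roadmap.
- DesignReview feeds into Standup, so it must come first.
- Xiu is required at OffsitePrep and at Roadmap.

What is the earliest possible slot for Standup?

12pm

Precedence pushes Standup to at least 11am.
Standup at 12pm is achievable: Sync -> 1pm; Kickoff -> 10am; DesignReview -> 11am; Roadmap -> 3pm; OffsitePrep -> 2pm; Demo -> 4pm; Standup -> 12pm.
Nothing earlier works — the conflict and capacity constraints rule out every slot before 12pm.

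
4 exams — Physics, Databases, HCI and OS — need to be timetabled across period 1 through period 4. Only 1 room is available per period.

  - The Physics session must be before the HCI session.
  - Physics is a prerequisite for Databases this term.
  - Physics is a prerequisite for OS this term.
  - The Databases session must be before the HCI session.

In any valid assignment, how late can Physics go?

Downstream work caps Physics at period 2.
Physics at period 1 is achievable: Databases=period 2; OS=period 4; HCI=period 3; Physics=period 1.
Nothing later works — the capacity limit rule out every period after period 1.

period 1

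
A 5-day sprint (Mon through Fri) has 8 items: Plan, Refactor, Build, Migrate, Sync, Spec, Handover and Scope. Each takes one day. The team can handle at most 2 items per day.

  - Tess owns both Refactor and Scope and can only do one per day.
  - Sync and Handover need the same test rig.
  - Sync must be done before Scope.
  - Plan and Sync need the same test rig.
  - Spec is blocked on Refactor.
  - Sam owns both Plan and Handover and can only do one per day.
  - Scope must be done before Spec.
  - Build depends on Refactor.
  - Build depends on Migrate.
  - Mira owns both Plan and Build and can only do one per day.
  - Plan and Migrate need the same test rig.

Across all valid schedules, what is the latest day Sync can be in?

Wed

Downstream work caps Sync at Wed.
Sync at Wed is achievable: Spec=Fri, Build=Tue, Handover=Tue, Sync=Wed, Plan=Thu, Migrate=Mon, Refactor=Mon, Scope=Thu.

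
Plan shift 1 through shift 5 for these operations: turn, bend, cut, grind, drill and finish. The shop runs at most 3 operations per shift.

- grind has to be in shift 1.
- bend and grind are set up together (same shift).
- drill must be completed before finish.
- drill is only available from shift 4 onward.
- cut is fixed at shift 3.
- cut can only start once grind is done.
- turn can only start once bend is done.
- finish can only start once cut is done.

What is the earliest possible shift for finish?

shift 5

Precedence pushes finish to at least shift 5.
finish at shift 5 is achievable: drill in shift 4, turn in shift 2, finish in shift 5, grind in shift 1, bend in shift 1, cut in shift 3.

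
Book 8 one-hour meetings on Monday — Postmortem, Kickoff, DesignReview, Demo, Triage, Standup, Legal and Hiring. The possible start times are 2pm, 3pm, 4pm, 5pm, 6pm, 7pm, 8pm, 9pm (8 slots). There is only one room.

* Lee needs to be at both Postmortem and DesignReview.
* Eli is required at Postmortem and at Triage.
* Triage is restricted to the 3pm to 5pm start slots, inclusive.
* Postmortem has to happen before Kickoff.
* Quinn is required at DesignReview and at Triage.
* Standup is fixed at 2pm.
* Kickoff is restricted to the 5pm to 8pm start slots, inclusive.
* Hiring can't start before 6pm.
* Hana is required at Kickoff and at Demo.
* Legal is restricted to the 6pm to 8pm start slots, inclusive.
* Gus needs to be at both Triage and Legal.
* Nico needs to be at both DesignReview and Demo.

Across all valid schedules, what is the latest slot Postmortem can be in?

Downstream work caps Postmortem at 7pm.
Postmortem at 7pm is achievable: Hiring=9pm; Triage=3pm; Postmortem=7pm; Demo=5pm; Kickoff=8pm; Legal=6pm; Standup=2pm; DesignReview=4pm.

7pm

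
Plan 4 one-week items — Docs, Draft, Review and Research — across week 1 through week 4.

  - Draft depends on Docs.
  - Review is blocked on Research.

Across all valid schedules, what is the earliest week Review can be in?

Precedence pushes Review to at least week 2.
Review at week 2 is achievable: Review=week 2, Research=week 1, Draft=week 2, Docs=week 1.

week 2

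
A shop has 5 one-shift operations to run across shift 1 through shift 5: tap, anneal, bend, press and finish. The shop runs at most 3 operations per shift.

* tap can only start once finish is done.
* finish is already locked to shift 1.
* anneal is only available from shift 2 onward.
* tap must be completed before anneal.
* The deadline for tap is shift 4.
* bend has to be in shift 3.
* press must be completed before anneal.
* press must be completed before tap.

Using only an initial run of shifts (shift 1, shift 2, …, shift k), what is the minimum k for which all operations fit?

3 shifts

The precedence chain requires at least 3 distinct shifts.
With at most 3 per shift and 5 operations, at least 2 shifts are needed.
3 works (last occupied shift: shift 3): for example press in shift 1, anneal in shift 3, tap in shift 2, finish in shift 1, bend in shift 3.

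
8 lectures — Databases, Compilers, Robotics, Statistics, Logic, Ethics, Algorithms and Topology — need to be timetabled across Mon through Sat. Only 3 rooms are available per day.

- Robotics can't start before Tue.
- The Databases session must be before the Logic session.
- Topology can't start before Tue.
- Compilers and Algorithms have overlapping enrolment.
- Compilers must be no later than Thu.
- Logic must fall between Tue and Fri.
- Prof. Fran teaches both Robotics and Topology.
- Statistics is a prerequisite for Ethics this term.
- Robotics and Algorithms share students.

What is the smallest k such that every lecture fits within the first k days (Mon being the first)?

The precedence chain requires at least 2 distinct days.
With at most 3 per day and 8 lectures, at least 3 days are needed.
3 works (last occupied day: Wed): for example Compilers in Mon, Databases in Mon, Robotics in Tue, Logic in Tue, Topology in Wed, Algorithms in Wed, Ethics in Tue, Statistics in Mon.

3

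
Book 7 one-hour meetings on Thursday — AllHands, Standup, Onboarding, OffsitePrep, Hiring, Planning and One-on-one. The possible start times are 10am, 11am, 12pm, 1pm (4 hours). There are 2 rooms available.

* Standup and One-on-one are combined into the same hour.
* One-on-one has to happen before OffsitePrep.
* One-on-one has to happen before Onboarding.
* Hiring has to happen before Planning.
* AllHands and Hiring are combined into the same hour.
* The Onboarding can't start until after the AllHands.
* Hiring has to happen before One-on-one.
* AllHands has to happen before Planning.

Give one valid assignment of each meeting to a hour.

Onboarding=12pm; Standup=11am; Hiring=10am; One-on-one=11am; OffsitePrep=1pm; Planning=12pm; AllHands=10am

Checking: AllHands(10am) before Onboarding(12pm); Hiring(10am) before One-on-one(11am); Hiring(10am) before Planning(12pm); One-on-one(11am) before OffsitePrep(1pm); One-on-one(11am) before Onboarding(12pm); AllHands(10am) before Planning(12pm); Standup = One-on-one = 11am; AllHands = Hiring = 10am; max 2 per hour (cap 2).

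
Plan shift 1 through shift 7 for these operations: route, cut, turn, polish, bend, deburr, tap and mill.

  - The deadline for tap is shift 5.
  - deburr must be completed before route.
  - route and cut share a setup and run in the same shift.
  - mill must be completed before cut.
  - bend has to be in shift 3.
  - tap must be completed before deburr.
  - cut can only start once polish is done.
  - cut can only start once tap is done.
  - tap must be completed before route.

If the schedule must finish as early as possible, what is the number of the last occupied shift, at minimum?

3

The precedence chain requires at least 3 distinct shifts.
3 works (last occupied shift: shift 3): for example deburr -> shift 2; mill -> shift 1; cut -> shift 3; turn -> shift 1; polish -> shift 1; tap -> shift 1; route -> shift 3; bend -> shift 3.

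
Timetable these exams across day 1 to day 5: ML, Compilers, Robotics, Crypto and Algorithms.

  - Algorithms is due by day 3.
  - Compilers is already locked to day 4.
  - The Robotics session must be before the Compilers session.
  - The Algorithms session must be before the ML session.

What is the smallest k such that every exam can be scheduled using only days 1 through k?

4

The precedence chain requires at least 2 distinct days.
Compilers can't be placed before day 4, so the schedule must run through at least day 4.
4 works (last occupied day: day 4): for example Algorithms in day 1; Crypto in day 1; Robotics in day 1; Compilers in day 4; ML in day 2.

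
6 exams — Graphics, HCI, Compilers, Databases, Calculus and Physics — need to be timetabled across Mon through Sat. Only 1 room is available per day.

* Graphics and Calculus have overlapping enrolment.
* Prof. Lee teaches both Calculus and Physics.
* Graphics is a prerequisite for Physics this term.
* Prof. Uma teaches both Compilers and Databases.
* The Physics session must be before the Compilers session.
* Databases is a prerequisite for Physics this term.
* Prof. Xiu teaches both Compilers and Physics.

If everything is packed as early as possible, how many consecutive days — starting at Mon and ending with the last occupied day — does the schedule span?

6 days

The precedence chain requires at least 3 distinct days.
With at most 1 per day and 6 exams, at least 6 days are needed.
6 works (last occupied day: Sat): for example Physics -> Wed, Calculus -> Sat, Compilers -> Thu, Databases -> Tue, Graphics -> Mon, HCI -> Fri.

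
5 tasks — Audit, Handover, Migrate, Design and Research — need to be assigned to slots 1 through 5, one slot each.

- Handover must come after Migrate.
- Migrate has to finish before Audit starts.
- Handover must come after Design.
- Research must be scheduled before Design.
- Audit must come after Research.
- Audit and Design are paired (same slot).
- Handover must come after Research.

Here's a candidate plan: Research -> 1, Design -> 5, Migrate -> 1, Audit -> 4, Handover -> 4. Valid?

Invalid. Handover must come after Design.

Audit must come after Research — holds.
Audit and Design are paired (same slot) — violated.
Migrate has to finish before Audit starts — holds.
Handover must come after Design — violated.
Handover must come after Research — holds.
Research must be scheduled before Design — holds.
Handover must come after Migrate — holds.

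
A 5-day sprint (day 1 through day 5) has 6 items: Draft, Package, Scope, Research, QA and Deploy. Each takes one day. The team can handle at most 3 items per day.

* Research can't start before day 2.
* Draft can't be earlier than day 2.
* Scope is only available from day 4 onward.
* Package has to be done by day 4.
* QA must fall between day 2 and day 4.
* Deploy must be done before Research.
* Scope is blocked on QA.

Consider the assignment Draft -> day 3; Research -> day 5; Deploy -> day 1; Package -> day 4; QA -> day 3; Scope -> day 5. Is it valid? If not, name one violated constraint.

Valid

QA must fall between day 2 and day 4 — holds.
Scope is blocked on QA — holds.
Draft can't be earlier than day 2 — holds.
Deploy must be done before Research — holds.
Scope is only available from day 4 onward — holds.
Package has to be done by day 4 — holds.
Research can't start before day 2 — holds.
The team can handle at most 3 items per day — holds.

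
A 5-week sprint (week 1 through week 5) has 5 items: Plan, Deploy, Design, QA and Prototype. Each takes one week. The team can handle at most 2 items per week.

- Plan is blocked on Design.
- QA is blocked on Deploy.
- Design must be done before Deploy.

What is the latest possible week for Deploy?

Precedence pushes Deploy to at least week 2; downstream work caps Deploy at week 4.
Deploy at week 4 is achievable: Design=week 1; Prototype=week 1; Plan=week 2; QA=week 5; Deploy=week 4.

week 4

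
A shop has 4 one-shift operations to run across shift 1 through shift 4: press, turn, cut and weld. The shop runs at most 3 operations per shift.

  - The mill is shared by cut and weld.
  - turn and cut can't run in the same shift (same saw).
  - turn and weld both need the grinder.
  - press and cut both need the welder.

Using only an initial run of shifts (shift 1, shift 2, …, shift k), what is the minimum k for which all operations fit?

3 shifts

With at most 3 per shift and 4 operations, at least 2 shifts are needed.
Could 2 shifts be enough, i.e. nothing placed later than shift 2? No: turn, cut and weld must all be in different shifts (turn/cut can't share; turn/weld can't share; cut/weld can't share), but only 2 shifts are available: 3 operations can't fit in 2 distinct shifts.
So 2 shifts is not enough.
3 works (last occupied shift: shift 3): for example weld in shift 3, press in shift 1, turn in shift 1, cut in shift 2.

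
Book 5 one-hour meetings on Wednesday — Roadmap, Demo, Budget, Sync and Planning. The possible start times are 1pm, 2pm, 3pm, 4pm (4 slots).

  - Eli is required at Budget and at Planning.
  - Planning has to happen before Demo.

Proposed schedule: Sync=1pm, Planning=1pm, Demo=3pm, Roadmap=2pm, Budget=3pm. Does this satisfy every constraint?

Planning has to happen before Demo — holds.
Eli is required at Budget and at Planning — holds.

Yes, all constraints hold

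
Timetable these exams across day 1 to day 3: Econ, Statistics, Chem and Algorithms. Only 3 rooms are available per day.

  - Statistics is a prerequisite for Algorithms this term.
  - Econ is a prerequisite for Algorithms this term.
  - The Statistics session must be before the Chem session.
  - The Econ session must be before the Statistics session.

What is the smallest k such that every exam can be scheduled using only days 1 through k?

The precedence chain requires at least 3 distinct days.
With at most 3 per day and 4 exams, at least 2 days are needed.
3 works (last occupied day: day 3): for example Econ=day 1; Algorithms=day 3; Statistics=day 2; Chem=day 3.

3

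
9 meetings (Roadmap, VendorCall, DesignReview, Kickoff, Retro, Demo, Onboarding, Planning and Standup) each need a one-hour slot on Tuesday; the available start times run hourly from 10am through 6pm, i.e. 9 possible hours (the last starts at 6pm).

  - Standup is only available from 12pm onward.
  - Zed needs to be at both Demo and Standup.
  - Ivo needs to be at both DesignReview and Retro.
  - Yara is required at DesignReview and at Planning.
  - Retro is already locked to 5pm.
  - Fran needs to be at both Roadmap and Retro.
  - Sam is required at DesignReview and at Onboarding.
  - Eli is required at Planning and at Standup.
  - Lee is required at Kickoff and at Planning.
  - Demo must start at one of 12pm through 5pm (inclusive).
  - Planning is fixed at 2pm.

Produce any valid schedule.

Kickoff in 10am, DesignReview in 10am, Onboarding in 11am, Planning in 2pm, VendorCall in 10am, Standup in 1pm, Demo in 12pm, Retro in 5pm, Roadmap in 10am

Checking: Planning(2pm) != Standup(1pm); Roadmap(10am) != Retro(5pm); DesignReview(10am) != Retro(5pm); DesignReview(10am) != Onboarding(11am); Kickoff(10am) != Planning(2pm); DesignReview(10am) != Planning(2pm); Demo(12pm) != Standup(1pm); Retro=5pm in [5pm,5pm]; Demo=12pm in [12pm,5pm]; Planning=2pm in [2pm,2pm]; Standup=1pm in [12pm,6pm].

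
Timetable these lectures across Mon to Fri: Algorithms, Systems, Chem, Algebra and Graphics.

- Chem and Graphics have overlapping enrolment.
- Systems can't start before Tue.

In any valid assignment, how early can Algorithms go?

Mon

Algorithms at Mon is achievable: Chem=Mon; Algebra=Mon; Graphics=Tue; Algorithms=Mon; Systems=Tue.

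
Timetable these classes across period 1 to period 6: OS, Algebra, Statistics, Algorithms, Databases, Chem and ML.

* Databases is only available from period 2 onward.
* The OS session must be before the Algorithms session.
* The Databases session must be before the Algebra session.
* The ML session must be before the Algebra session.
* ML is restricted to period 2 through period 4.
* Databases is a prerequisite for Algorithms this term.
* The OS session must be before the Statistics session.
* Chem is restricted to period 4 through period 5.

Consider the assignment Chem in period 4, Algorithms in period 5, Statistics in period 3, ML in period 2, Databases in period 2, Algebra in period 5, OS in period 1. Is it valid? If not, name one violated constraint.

ML is restricted to period 2 through period 4 — holds.
The ML session must be before the Algebra session — holds.
Databases is only available from period 2 onward — holds.
The OS session must be before the Statistics session — holds.
The Databases session must be before the Algebra session — holds.
Chem is restricted to period 4 through period 5 — holds.
The OS session must be before the Algorithms session — holds.
Databases is a prerequisite for Algorithms this term — holds.

Yes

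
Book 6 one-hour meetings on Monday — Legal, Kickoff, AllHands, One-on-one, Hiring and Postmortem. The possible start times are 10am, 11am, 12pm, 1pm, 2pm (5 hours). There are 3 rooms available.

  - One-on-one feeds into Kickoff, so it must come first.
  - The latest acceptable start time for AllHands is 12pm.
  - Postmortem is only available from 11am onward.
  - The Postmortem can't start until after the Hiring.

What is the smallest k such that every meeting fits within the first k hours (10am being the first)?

The precedence chain requires at least 2 distinct hours.
With at most 3 per hour and 6 meetings, at least 2 hours are needed.
2 works (last occupied hour: 11am): for example Postmortem=11am, Hiring=10am, One-on-one=10am, Legal=10am, Kickoff=11am, AllHands=11am.

2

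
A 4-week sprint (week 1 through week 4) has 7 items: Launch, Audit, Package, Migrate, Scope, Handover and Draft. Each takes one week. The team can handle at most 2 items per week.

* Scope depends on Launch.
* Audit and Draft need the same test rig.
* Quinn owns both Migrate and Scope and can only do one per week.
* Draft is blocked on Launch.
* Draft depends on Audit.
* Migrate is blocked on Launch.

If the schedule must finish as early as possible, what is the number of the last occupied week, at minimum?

The precedence chain requires at least 2 distinct weeks.
With at most 2 per week and 7 work items, at least 4 weeks are needed.
4 works (last occupied week: week 4): for example Migrate in week 2, Handover in week 4, Package in week 3, Launch in week 1, Audit in week 1, Scope in week 3, Draft in week 2.

4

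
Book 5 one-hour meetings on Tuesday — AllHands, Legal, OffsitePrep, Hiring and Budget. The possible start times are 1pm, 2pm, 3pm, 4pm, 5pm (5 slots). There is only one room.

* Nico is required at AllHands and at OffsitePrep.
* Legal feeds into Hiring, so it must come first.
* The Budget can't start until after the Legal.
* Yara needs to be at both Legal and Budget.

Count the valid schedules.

40

Splitting on AllHands: it can be 1pm (8), 2pm (8), 3pm (8), 4pm (8), 5pm (8). Listing each branch's schedules as (Legal, OffsitePrep, Hiring, Budget):
AllHands=1pm: (2pm,3pm,4pm,5pm) (2pm,3pm,5pm,4pm) (2pm,4pm,3pm,5pm) (2pm,4pm,5pm,3pm) (2pm,5pm,3pm,4pm) (2pm,5pm,4pm,3pm) (3pm,2pm,4pm,5pm) (3pm,2pm,5pm,4pm) — 8.
AllHands=2pm: (1pm,3pm,4pm,5pm) (1pm,3pm,5pm,4pm) (1pm,4pm,3pm,5pm) (1pm,4pm,5pm,3pm) (1pm,5pm,3pm,4pm) (1pm,5pm,4pm,3pm) (3pm,1pm,4pm,5pm) (3pm,1pm,5pm,4pm) — 8.
AllHands=3pm: (1pm,2pm,4pm,5pm) (1pm,2pm,5pm,4pm) (1pm,4pm,2pm,5pm) (1pm,4pm,5pm,2pm) (1pm,5pm,2pm,4pm) (1pm,5pm,4pm,2pm) (2pm,1pm,4pm,5pm) (2pm,1pm,5pm,4pm) — 8.
AllHands=4pm: (1pm,2pm,3pm,5pm) (1pm,2pm,5pm,3pm) (1pm,3pm,2pm,5pm) (1pm,3pm,5pm,2pm) (1pm,5pm,2pm,3pm) (1pm,5pm,3pm,2pm) (2pm,1pm,3pm,5pm) (2pm,1pm,5pm,3pm) — 8.
AllHands=5pm: (1pm,2pm,3pm,4pm) (1pm,2pm,4pm,3pm) (1pm,3pm,2pm,4pm) (1pm,3pm,4pm,2pm) (1pm,4pm,2pm,3pm) (1pm,4pm,3pm,2pm) (2pm,1pm,3pm,4pm) (2pm,1pm,4pm,3pm) — 8.
Summing: 8 + 8 + 8 + 8 + 8 = 40.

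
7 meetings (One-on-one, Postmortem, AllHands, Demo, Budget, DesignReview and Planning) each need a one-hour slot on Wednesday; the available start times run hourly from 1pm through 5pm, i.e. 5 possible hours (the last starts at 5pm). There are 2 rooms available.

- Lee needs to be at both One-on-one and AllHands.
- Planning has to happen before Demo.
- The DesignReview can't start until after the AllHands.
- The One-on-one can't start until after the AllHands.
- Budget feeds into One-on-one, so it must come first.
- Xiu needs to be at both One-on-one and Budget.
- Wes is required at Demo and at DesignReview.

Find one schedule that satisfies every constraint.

Postmortem=3pm, One-on-one=2pm, AllHands=1pm, DesignReview=4pm, Demo=3pm, Planning=2pm, Budget=1pm

Checking: Budget(1pm) before One-on-one(2pm); AllHands(1pm) before One-on-one(2pm); Planning(2pm) before Demo(3pm); AllHands(1pm) before DesignReview(4pm); One-on-one(2pm) != Budget(1pm); One-on-one(2pm) != AllHands(1pm); Demo(3pm) != DesignReview(4pm); max 2 per hour (cap 2).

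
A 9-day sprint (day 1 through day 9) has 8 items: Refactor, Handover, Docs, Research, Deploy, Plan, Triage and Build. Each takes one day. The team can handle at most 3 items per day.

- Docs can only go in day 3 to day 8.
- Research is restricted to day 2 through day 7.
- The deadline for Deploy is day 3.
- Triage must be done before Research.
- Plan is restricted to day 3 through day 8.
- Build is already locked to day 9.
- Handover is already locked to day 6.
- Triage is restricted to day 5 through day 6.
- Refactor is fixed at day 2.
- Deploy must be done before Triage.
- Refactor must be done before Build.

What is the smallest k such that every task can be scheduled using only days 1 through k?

The precedence chain requires at least 3 distinct days.
With at most 3 per day and 8 tasks, at least 3 days are needed.
Build can't be placed before day 9, so the schedule must run through at least day 9.
9 works (last occupied day: day 9): for example Triage in day 5, Plan in day 3, Docs in day 3, Deploy in day 1, Refactor in day 2, Research in day 6, Build in day 9, Handover in day 6.

9 days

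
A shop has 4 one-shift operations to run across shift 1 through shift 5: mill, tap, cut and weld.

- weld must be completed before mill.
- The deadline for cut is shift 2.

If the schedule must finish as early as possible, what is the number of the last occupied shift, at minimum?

2

The precedence chain requires at least 2 distinct shifts.
2 works (last occupied shift: shift 2): for example mill=shift 2, cut=shift 1, tap=shift 1, weld=shift 1.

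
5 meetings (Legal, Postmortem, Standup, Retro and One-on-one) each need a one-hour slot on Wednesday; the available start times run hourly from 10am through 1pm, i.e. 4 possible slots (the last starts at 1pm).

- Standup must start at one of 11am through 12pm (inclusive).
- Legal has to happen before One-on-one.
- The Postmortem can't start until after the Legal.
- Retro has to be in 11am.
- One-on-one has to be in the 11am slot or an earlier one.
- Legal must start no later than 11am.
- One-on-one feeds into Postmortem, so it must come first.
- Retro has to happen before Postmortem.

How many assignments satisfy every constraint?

4

Enumerating: Retro=11am; Legal=10am; Standup=11am; One-on-one=11am; Postmortem=12pm | One-on-one -> 11am; Postmortem -> 1pm; Legal -> 10am; Standup -> 11am; Retro -> 11am | Standup=12pm, One-on-one=11am, Postmortem=12pm, Legal=10am, Retro=11am | Retro -> 11am, Legal -> 10am, Postmortem -> 1pm, Standup -> 12pm, One-on-one -> 11am.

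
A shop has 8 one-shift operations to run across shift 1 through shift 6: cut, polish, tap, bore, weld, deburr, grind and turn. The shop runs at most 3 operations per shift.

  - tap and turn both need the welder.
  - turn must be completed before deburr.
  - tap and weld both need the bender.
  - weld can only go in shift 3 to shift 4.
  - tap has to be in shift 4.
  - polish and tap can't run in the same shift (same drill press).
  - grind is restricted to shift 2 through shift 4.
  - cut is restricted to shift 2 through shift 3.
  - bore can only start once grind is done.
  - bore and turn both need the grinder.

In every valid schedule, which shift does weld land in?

weld's window is shift 3–shift 4.
tap is fixed at shift 4, and weld can't share a shift with tap.
So weld must be shift 3.

shift 3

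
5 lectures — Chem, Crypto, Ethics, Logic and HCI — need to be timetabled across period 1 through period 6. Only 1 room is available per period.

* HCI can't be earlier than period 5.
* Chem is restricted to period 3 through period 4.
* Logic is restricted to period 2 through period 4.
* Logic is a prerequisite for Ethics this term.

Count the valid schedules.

Splitting on Chem: it can be period 3 (12), period 4 (12). Listing each branch's schedules as (Crypto, Ethics, Logic, HCI) by period number:
Chem=period 3: (1,4,2,5) (1,4,2,6) (1,5,2,6) (1,5,4,6) (1,6,2,5) (1,6,4,5) (2,5,4,6) (2,6,4,5) (4,5,2,6) (4,6,2,5) (5,4,2,6) (6,4,2,5) — 12.
Chem=period 4: (1,3,2,5) (1,3,2,6) (1,5,2,6) (1,5,3,6) (1,6,2,5) (1,6,3,5) (2,5,3,6) (2,6,3,5) (3,5,2,6) (3,6,2,5) (5,3,2,6) (6,3,2,5) — 12.
Summing: 12 + 12 = 24.

24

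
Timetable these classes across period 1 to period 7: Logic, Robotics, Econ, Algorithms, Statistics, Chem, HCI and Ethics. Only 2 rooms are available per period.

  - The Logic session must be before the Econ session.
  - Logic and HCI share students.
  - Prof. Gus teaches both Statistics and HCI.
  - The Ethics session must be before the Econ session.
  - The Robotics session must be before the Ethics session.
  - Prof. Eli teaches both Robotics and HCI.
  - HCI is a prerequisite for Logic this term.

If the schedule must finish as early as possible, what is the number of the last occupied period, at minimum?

The precedence chain requires at least 3 distinct periods.
With at most 2 per period and 8 classes, at least 4 periods are needed.
4 works (last occupied period: period 4): for example Econ -> period 4, Statistics -> period 3, Algorithms -> period 1, HCI -> period 1, Ethics -> period 3, Robotics -> period 2, Logic -> period 2, Chem -> period 4.

4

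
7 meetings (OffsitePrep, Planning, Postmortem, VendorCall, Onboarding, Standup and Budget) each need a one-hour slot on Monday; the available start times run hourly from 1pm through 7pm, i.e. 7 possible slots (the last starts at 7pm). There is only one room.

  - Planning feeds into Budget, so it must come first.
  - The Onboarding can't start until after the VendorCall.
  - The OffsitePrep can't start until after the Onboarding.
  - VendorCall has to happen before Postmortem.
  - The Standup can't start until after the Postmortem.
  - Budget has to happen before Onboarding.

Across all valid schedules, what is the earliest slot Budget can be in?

Precedence pushes Budget to at least 2pm; downstream work caps Budget at 5pm.
Budget at 2pm is achievable: Budget in 2pm, OffsitePrep in 6pm, Planning in 1pm, Onboarding in 4pm, Postmortem in 5pm, Standup in 7pm, VendorCall in 3pm.

2pm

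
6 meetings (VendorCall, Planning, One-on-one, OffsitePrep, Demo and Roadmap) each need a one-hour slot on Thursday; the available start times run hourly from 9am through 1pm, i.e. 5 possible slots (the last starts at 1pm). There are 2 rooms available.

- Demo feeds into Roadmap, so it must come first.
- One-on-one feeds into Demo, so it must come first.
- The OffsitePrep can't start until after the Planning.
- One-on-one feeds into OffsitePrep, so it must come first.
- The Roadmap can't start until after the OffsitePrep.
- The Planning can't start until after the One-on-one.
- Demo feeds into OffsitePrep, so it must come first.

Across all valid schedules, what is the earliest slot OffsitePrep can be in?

11am

Precedence pushes OffsitePrep to at least 11am; downstream work caps OffsitePrep at 12pm.
OffsitePrep at 11am is achievable: One-on-one -> 9am; Demo -> 10am; Planning -> 10am; OffsitePrep -> 11am; VendorCall -> 9am; Roadmap -> 12pm.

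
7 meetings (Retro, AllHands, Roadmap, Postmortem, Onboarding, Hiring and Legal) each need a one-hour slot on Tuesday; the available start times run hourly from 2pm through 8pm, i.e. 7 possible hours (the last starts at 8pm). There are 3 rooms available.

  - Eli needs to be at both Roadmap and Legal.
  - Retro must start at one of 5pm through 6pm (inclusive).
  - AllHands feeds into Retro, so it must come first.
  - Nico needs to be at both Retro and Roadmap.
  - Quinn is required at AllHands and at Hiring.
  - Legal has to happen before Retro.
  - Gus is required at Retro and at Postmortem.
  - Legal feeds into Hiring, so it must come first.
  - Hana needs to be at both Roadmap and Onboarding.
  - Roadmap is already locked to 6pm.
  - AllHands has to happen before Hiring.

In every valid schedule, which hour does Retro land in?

5pm

Retro's window is 5pm–6pm.
Roadmap is fixed at 6pm, and Retro can't share a hour with Roadmap.
So Retro must be 5pm.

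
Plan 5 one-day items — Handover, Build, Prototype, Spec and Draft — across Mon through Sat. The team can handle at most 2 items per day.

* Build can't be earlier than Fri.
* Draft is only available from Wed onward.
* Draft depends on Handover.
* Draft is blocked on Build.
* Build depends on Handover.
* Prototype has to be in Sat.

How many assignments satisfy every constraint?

Splitting on Handover: it can be Mon (5), Tue (5), Wed (5), Thu (5). Listing each branch's schedules as (Build, Prototype, Spec, Draft):
Handover=Mon: (Fri,Sat,Mon,Sat) (Fri,Sat,Tue,Sat) (Fri,Sat,Wed,Sat) (Fri,Sat,Thu,Sat) (Fri,Sat,Fri,Sat) — 5.
Handover=Tue: (Fri,Sat,Mon,Sat) (Fri,Sat,Tue,Sat) (Fri,Sat,Wed,Sat) (Fri,Sat,Thu,Sat) (Fri,Sat,Fri,Sat) — 5.
Handover=Wed: (Fri,Sat,Mon,Sat) (Fri,Sat,Tue,Sat) (Fri,Sat,Wed,Sat) (Fri,Sat,Thu,Sat) (Fri,Sat,Fri,Sat) — 5.
Handover=Thu: (Fri,Sat,Mon,Sat) (Fri,Sat,Tue,Sat) (Fri,Sat,Wed,Sat) (Fri,Sat,Thu,Sat) (Fri,Sat,Fri,Sat) — 5.
Summing: 5 + 5 + 5 + 5 = 20.

20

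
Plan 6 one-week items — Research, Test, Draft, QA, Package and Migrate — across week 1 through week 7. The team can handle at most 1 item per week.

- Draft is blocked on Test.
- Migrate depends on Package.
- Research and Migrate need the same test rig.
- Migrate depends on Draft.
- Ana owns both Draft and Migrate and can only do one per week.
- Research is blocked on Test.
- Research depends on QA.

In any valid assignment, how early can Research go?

Precedence pushes Research to at least week 2.
Research at week 3 is achievable: Package in week 5; Test in week 1; Research in week 3; Migrate in week 6; Draft in week 4; QA in week 2.
Nothing earlier works — the conflict and capacity constraints rule out every week before week 3.

week 3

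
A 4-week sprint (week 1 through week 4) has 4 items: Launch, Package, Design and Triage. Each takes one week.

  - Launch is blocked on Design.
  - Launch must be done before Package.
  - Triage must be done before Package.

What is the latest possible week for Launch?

Precedence pushes Launch to at least week 2; downstream work caps Launch at week 3.
Launch at week 3 is achievable: Launch in week 3, Design in week 1, Triage in week 1, Package in week 4.

week 3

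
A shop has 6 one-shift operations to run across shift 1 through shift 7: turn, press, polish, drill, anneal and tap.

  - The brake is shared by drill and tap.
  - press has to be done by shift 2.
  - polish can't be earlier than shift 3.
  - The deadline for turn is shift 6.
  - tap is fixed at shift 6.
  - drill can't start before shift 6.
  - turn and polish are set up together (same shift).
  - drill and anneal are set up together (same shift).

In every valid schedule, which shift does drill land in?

shift 7

drill's window is shift 6–shift 7.
tap is fixed at shift 6, and drill can't share a shift with tap.
So drill must be shift 7.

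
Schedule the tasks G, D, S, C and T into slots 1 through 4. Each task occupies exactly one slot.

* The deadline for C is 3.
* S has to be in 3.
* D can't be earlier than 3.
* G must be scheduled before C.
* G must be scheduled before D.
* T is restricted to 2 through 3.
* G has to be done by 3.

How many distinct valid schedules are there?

Splitting on G: it can be 1 (8), 2 (4). Listing each branch's schedules as (D, S, C, T):
G=1: (3,3,2,2) (3,3,2,3) (3,3,3,2) (3,3,3,3) (4,3,2,2) (4,3,2,3) (4,3,3,2) (4,3,3,3) — 8.
G=2: (3,3,3,2) (3,3,3,3) (4,3,3,2) (4,3,3,3) — 4.
Summing: 8 + 4 = 12.

12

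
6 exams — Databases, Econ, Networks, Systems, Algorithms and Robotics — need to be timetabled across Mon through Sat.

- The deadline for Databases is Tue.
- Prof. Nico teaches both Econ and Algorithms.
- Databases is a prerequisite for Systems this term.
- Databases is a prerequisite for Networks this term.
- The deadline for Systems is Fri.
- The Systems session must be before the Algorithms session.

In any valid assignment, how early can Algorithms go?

Precedence pushes Algorithms to at least Wed.
Algorithms at Wed is achievable: Econ in Mon; Networks in Tue; Robotics in Mon; Systems in Tue; Algorithms in Wed; Databases in Mon.

Wed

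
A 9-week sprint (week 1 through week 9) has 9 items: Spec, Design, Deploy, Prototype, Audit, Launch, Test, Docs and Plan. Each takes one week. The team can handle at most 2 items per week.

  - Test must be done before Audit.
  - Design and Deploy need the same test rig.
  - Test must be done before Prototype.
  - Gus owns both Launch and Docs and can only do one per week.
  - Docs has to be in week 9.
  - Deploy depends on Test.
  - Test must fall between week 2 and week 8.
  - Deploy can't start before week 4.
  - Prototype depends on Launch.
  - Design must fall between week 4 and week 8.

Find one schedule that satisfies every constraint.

Design in week 4; Deploy in week 5; Audit in week 3; Spec in week 1; Test in week 2; Prototype in week 3; Launch in week 1; Plan in week 2; Docs in week 9

Checking: Test(week 2) before Deploy(week 5); Test(week 2) before Audit(week 3); Launch(week 1) before Prototype(week 3); Test(week 2) before Prototype(week 3); Design(week 4) != Deploy(week 5); Launch(week 1) != Docs(week 9); Design=week 4 in [week 4,week 8]; Test=week 2 in [week 2,week 8]; Deploy=week 5 in [week 4,week 9]; Docs=week 9 in [week 9,week 9]; max 2 per week (cap 2).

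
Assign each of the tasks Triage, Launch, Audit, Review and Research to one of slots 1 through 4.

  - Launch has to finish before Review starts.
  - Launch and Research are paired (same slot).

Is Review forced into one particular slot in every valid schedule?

No

Review can be 2 (e.g. Launch=1, Triage=1, Audit=1, Review=2, Research=1) or 3 (e.g. Research -> 1; Launch -> 1; Audit -> 1; Triage -> 1; Review -> 3).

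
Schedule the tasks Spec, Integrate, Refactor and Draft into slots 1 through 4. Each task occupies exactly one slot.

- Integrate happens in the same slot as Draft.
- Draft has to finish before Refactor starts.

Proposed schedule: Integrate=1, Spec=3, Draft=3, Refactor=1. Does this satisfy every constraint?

No. Draft has to finish before Refactor starts is not satisfied.

Integrate happens in the same slot as Draft — violated.
Draft has to finish before Refactor starts — violated.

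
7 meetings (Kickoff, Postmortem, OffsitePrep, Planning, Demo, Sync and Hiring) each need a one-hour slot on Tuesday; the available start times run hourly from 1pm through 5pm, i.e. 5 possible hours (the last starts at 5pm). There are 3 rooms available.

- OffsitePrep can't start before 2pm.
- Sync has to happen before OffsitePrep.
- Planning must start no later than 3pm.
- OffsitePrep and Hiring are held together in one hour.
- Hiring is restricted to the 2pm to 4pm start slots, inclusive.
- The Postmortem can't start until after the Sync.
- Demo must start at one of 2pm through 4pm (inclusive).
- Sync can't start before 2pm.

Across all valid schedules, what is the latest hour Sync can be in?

3pm

Sync is available from 2pm; downstream work caps Sync at 3pm.
Sync at 3pm is achievable: Sync in 3pm, OffsitePrep in 4pm, Planning in 1pm, Hiring in 4pm, Demo in 2pm, Kickoff in 1pm, Postmortem in 4pm.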